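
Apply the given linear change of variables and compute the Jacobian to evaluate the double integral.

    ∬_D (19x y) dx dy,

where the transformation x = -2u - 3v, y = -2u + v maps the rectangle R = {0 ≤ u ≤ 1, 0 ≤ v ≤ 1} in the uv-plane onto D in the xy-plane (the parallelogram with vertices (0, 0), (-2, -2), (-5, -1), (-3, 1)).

Compute the Jacobian determinant of (x, y) with respect to (u, v):

    ∂(x,y)/∂(u,v) = | -2  -3 | = (-2)(1) - (-3)(-2) = -8.
                   | -2  1 |

Its absolute value is |J| = 8 (the area scaling factor).

Substituting x = -2u - 3v, y = -2u + v into the integrand,

    19x y → 76u^2 + 76u v - 57v^2,

so the integral becomes

    ∬_R (76u^2 + 76u v - 57v^2) · |J| du dv = ∫_0^1 ∫_0^1 (608u^2 + 608u v - 456v^2) dv du.

Inner (v): 608u^2 + 304u - 152.
Outer (u): 608/3.

Therefore ∬_D (19x y) dx dy = 608/3.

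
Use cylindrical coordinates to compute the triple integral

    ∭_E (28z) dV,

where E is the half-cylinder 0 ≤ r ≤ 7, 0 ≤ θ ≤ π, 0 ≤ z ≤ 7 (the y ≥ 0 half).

In cylindrical coordinates, x = r cos(θ), y = r sin(θ), z = z, and dV = r dr dθ dz.

The integrand becomes 28z, so

    ∭_E (28z) dV = ∫_{0}^{π} ∫_{0}^{7} ∫_{0}^{7} (28z) · r dz dr dθ.

Inner (z): 686r.
Middle (r from 0 to 7): 16807.
Outer (θ): 16807π.

Therefore the triple integral equals 16807π.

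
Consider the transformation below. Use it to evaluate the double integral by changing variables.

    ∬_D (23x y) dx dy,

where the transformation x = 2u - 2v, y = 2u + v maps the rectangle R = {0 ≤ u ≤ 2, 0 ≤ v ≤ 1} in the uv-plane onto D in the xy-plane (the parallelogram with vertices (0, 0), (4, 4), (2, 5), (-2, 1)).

Compute the Jacobian determinant of (x, y) with respect to (u, v):

    ∂(x,y)/∂(u,v) = | 2  -2 | = (2)(1) - (-2)(2) = 6.
                   | 2  1 |

Its absolute value is |J| = 6 (the area scaling factor).

Substituting x = 2u - 2v, y = 2u + v into the integrand,

    23x y → 92u^2 - 46u v - 46v^2,

so the integral becomes

    ∬_R (92u^2 - 46u v - 46v^2) · |J| du dv = ∫_0^2 ∫_0^1 (552u^2 - 276u v - 276v^2) dv du.

Inner (v): 552u^2 - 138u - 92.
Outer (u): 1012.

Therefore ∬_D (23x y) dx dy = 1012.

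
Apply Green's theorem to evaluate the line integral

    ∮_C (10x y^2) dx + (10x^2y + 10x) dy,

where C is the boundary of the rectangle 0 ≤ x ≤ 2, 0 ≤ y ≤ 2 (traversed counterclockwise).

Green's theorem converts the closed line integral into a double integral over the enclosed region D:

    ∮_C P dx + Q dy = ∬_D (∂Q/∂x - ∂P/∂y) dA.

Here P = 10x y^2, Q = 10x^2y + 10x, so

    ∂Q/∂x = 20x y + 10,    ∂P/∂y = 20x y,
    ∂Q/∂x - ∂P/∂y = 10.

D is the region 0 ≤ x ≤ 2, 0 ≤ y ≤ 2. Evaluating the double integral:

    ∬_D (10) dA = ∫_0^{2} ∫_0^{2} (10) dy dx.

Inner (y from 0 to 2): 20.
Outer (x from 0 to 2): 40.

Therefore ∮_C P dx + Q dy = 40.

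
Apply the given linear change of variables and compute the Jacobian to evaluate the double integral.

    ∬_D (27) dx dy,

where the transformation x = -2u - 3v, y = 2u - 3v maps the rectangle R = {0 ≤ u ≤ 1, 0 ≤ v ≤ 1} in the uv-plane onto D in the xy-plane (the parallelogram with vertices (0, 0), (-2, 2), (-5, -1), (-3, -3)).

Compute the Jacobian determinant of (x, y) with respect to (u, v):

    ∂(x,y)/∂(u,v) = | -2  -3 | = (-2)(-3) - (-3)(2) = 12.
                   | 2  -3 |

Its absolute value is |J| = 12 (the area scaling factor).

Substituting x = -2u - 3v, y = 2u - 3v into the integrand,

    27 → 27,

so the integral becomes

    ∬_R (27) · |J| du dv = ∫_0^1 ∫_0^1 (324) dv du.

Inner (v): 324.
Outer (u): 324.

Therefore ∬_D (27) dx dy = 324.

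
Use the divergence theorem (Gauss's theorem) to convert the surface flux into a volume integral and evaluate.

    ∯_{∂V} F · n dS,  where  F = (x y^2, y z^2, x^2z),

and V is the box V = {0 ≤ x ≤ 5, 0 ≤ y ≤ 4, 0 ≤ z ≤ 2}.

By the divergence theorem,

    ∯_{∂V} F · n dS = ∭_V (∇ · F) dV.

Compute the divergence:
    ∇ · F = ∂F_x/∂x + ∂F_y/∂y + ∂F_z/∂z = y^2 + z^2 + x^2 = x^2 + y^2 + z^2.

V is a rectangular box, so dV = dx dy dz with 0 ≤ x ≤ 5, 0 ≤ y ≤ 4, 0 ≤ z ≤ 2.

Integrate (x^2 + y^2 + z^2) over V as an iterated integral:

    ∭_V (∇·F) dV = ∫_0^{5} ∫_0^{4} ∫_0^{2} (x^2 + y^2 + z^2) dz dy dx.

Inner (z from 0 to 2): 2x^2 + 2y^2 + 8/3.
Middle (y from 0 to 4): 8x^2 + 160/3.
Outer (x from 0 to 5): 600.

Therefore ∯_{∂V} F · n dS = 600.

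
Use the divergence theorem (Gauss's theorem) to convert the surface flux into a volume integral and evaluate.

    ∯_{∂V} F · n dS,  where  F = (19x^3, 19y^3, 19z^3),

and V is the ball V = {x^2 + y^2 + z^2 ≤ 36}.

By the divergence theorem,

    ∯_{∂V} F · n dS = ∭_V (∇ · F) dV.

Compute the divergence:
    ∇ · F = ∂F_x/∂x + ∂F_y/∂y + ∂F_z/∂z = 57x^2 + 57y^2 + 57z^2.

In spherical coordinates, x = ρ sin(φ) cos(θ), y = ρ sin(φ) sin(θ), z = ρ cos(φ), dV = ρ^2 sin(φ) dρ dφ dθ, with 0 ≤ ρ ≤ 6, 0 ≤ φ ≤ π, 0 ≤ θ ≤ 2π.

The integrand, after substitution and multiplying by the volume element, becomes (57ρ^2) · ρ^2 sin(φ), so

    ∭_V (∇·F) dV = ∫_0^{2π} ∫_0^{π} ∫_0^{6} (57ρ^2) · ρ^2 sin(φ) dρ dφ dθ.

Inner (ρ from 0 to 6): 443232sin(φ)/5.
Middle (φ from 0 to π): 886464/5.
Outer (θ from 0 to 2π): 1772928π/5.

Therefore ∯_{∂V} F · n dS = 1772928π/5.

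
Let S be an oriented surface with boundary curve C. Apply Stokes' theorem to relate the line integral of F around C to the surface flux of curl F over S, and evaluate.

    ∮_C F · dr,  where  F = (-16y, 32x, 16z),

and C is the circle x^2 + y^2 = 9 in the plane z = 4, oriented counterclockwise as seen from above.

Let S be the flat disk x^2 + y^2 ≤ 9 in the plane z = 4, with upward unit normal n̂ = ẑ. By Stokes' theorem,

    ∮_C F · dr = ∬_S (∇ × F) · n̂ dS = ∬_D (curl F)_z dA,

where D is the disk x^2 + y^2 ≤ 9.

Compute the curl of F = (-16y, 32x, 16z):
    (∇ × F)_x = ∂F_z/∂y - ∂F_y/∂z = 0,
    (∇ × F)_y = ∂F_x/∂z - ∂F_z/∂x = 0,
    (∇ × F)_z = ∂F_y/∂x - ∂F_x/∂y = 48.

On z = 4, (curl F)_z = 48.

Convert to polar (x = r cos θ, y = r sin θ, dA = r dr dθ); the integrand becomes 48, so

    ∬_D (curl F)_z dA = ∫_0^{2π} ∫_0^{3} (48) · r dr dθ.

Inner (r from 0 to 3): 216.
Outer (θ from 0 to 2π): 432π.

Therefore ∮_C F · dr = 432π.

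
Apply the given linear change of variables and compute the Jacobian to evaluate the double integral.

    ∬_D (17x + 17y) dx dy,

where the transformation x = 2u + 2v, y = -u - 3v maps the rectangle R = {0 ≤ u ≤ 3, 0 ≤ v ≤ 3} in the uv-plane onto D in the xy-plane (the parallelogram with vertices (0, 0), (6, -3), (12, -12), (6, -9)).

Compute the Jacobian determinant of (x, y) with respect to (u, v):

    ∂(x,y)/∂(u,v) = | 2  2 | = (2)(-3) - (2)(-1) = -4.
                   | -1  -3 |

Its absolute value is |J| = 4 (the area scaling factor).

Substituting x = 2u + 2v, y = -u - 3v into the integrand,

    17x + 17y → 17u - 17v,

so the integral becomes

    ∬_R (17u - 17v) · |J| du dv = ∫_0^3 ∫_0^3 (68u - 68v) dv du.

Inner (v): 204u - 306.
Outer (u): 0.

Therefore ∬_D (17x + 17y) dx dy = 0.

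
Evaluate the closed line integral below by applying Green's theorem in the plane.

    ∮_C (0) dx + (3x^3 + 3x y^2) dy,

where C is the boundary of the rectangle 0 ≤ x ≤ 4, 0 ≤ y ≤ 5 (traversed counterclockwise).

Green's theorem converts the closed line integral into a double integral over the enclosed region D:

    ∮_C P dx + Q dy = ∬_D (∂Q/∂x - ∂P/∂y) dA.

Here P = 0, Q = 3x^3 + 3x y^2, so

    ∂Q/∂x = 9x^2 + 3y^2,    ∂P/∂y = 0,
    ∂Q/∂x - ∂P/∂y = 9x^2 + 3y^2.

D is the region 0 ≤ x ≤ 4, 0 ≤ y ≤ 5. Evaluating the double integral:

    ∬_D (9x^2 + 3y^2) dA = ∫_0^{4} ∫_0^{5} (9x^2 + 3y^2) dy dx.

Inner (y from 0 to 5): 45x^2 + 125.
Outer (x from 0 to 4): 1460.

Therefore ∮_C P dx + Q dy = 1460.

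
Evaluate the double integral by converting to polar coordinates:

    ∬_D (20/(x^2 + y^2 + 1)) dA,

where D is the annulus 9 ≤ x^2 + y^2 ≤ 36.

The region D is 3 ≤ r ≤ 6, 0 ≤ θ ≤ 2π in polar coordinates, where x = r cos(θ), y = r sin(θ), and dA = r dr dθ.

Under the substitution, the integrand becomes 20/(r^2 + 1), so

    ∬_D (20/(x^2 + y^2 + 1)) dA = ∫_{0}^{2π} ∫_{3}^{6} (20/(r^2 + 1)) · r dr dθ.

Inner integral (in r): ∫_{3}^{6} (20/(r^2 + 1)) · r dr = log(4808584372417849/10000000000).

Outer integral (in θ): ∫_{0}^{2π} (log(4808584372417849/10000000000)) dθ = log((4808584372417849/10000000000)^(2π)).

Therefore ∬_D (20/(x^2 + y^2 + 1)) dA = log((4808584372417849/10000000000)^(2π)).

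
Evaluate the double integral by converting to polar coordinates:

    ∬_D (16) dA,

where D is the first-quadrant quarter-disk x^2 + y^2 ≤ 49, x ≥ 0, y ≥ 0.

The region D is 0 ≤ r ≤ 7, 0 ≤ θ ≤ π/2 in polar coordinates, where x = r cos(θ), y = r sin(θ), and dA = r dr dθ.

Under the substitution, the integrand becomes 16, so

    ∬_D (16) dA = ∫_{0}^{π/2} ∫_{0}^{7} (16) · r dr dθ.

Inner integral (in r): ∫_{0}^{7} (16) · r dr = 392.

Outer integral (in θ): ∫_{0}^{π/2} (392) dθ = 196π.

Therefore ∬_D (16) dA = 196π.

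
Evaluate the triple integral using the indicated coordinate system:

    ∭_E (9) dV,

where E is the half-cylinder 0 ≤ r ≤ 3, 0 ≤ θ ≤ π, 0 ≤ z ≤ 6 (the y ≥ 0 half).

In cylindrical coordinates, x = r cos(θ), y = r sin(θ), z = z, and dV = r dr dθ dz.

The integrand becomes 9, so

    ∭_E (9) dV = ∫_{0}^{π} ∫_{0}^{3} ∫_{0}^{6} (9) · r dz dr dθ.

Inner (z): 54r.
Middle (r from 0 to 3): 243.
Outer (θ): 243π.

Therefore the triple integral equals 243π.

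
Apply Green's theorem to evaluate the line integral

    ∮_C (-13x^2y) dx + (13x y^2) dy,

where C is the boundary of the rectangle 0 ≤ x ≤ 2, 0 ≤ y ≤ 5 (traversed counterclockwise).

Green's theorem converts the closed line integral into a double integral over the enclosed region D:

    ∮_C P dx + Q dy = ∬_D (∂Q/∂x - ∂P/∂y) dA.

Here P = -13x^2y, Q = 13x y^2, so

    ∂Q/∂x = 13y^2,    ∂P/∂y = -13x^2,
    ∂Q/∂x - ∂P/∂y = 13x^2 + 13y^2.

D is the region 0 ≤ x ≤ 2, 0 ≤ y ≤ 5. Evaluating the double integral:

    ∬_D (13x^2 + 13y^2) dA = ∫_0^{2} ∫_0^{5} (13x^2 + 13y^2) dy dx.

Inner (y from 0 to 5): 65x^2 + 1625/3.
Outer (x from 0 to 2): 3770/3.

Therefore ∮_C P dx + Q dy = 3770/3.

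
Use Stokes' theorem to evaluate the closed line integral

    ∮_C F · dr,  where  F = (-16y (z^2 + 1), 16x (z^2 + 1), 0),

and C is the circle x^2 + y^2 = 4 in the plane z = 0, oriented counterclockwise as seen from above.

Let S be the flat disk x^2 + y^2 ≤ 4 in the plane z = 0, with upward unit normal n̂ = ẑ. By Stokes' theorem,

    ∮_C F · dr = ∬_S (∇ × F) · n̂ dS = ∬_D (curl F)_z dA,

where D is the disk x^2 + y^2 ≤ 4.

Compute the curl of F = (-16y (z^2 + 1), 16x (z^2 + 1), 0):
    (∇ × F)_x = ∂F_z/∂y - ∂F_y/∂z = -32x z,
    (∇ × F)_y = ∂F_x/∂z - ∂F_z/∂x = -32y z,
    (∇ × F)_z = ∂F_y/∂x - ∂F_x/∂y = 32z^2 + 32.

On z = 0, (curl F)_z = 32.

Convert to polar (x = r cos θ, y = r sin θ, dA = r dr dθ); the integrand becomes 32, so

    ∬_D (curl F)_z dA = ∫_0^{2π} ∫_0^{2} (32) · r dr dθ.

Inner (r from 0 to 2): 64.
Outer (θ from 0 to 2π): 128π.

Therefore ∮_C F · dr = 128π.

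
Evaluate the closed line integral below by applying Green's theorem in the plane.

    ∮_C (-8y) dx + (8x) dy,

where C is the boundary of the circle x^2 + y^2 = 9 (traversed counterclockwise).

Green's theorem converts the closed line integral into a double integral over the enclosed region D:

    ∮_C P dx + Q dy = ∬_D (∂Q/∂x - ∂P/∂y) dA.

Here P = -8y, Q = 8x, so

    ∂Q/∂x = 8,    ∂P/∂y = -8,
    ∂Q/∂x - ∂P/∂y = 16.

D is the region x^2 + y^2 ≤ 9. Evaluating the double integral:

In polar coordinates (x = r cos θ, y = r sin θ, dA = r dr dθ) the integrand becomes 16, so

    ∬_D (16) dA = ∫_0^{2π} ∫_0^{3} (16) · r dr dθ.

Inner (r from 0 to 3): 72.
Outer (θ from 0 to 2π): 144π.

Therefore ∮_C P dx + Q dy = 144π.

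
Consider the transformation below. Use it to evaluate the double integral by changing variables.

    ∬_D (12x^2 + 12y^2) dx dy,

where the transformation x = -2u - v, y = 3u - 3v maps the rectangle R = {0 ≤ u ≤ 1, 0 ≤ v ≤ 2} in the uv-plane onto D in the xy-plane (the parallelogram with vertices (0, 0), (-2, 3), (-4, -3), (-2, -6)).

Compute the Jacobian determinant of (x, y) with respect to (u, v):

    ∂(x,y)/∂(u,v) = | -2  -1 | = (-2)(-3) - (-1)(3) = 9.
                   | 3  -3 |

Its absolute value is |J| = 9 (the area scaling factor).

Substituting x = -2u - v, y = 3u - 3v into the integrand,

    12x^2 + 12y^2 → 156u^2 - 168u v + 120v^2,

so the integral becomes

    ∬_R (156u^2 - 168u v + 120v^2) · |J| du dv = ∫_0^1 ∫_0^2 (1404u^2 - 1512u v + 1080v^2) dv du.

Inner (v): 2808u^2 - 3024u + 2880.
Outer (u): 2304.

Therefore ∬_D (12x^2 + 12y^2) dx dy = 2304.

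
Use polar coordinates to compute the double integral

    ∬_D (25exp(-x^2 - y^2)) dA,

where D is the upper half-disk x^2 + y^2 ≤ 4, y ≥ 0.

The region D is 0 ≤ r ≤ 2, 0 ≤ θ ≤ π in polar coordinates, where x = r cos(θ), y = r sin(θ), and dA = r dr dθ.

Under the substitution, the integrand becomes 25exp(-r^2), so

    ∬_D (25exp(-x^2 - y^2)) dA = ∫_{0}^{π} ∫_{0}^{2} (25exp(-r^2)) · r dr dθ.

Inner integral (in r): ∫_{0}^{2} (25exp(-r^2)) · r dr = 25/2 - 25exp(-4)/2.

Outer integral (in θ): ∫_{0}^{π} (25/2 - 25exp(-4)/2) dθ = -25π (1 - exp(4))exp(-4)/2.

Therefore ∬_D (25exp(-x^2 - y^2)) dA = -25π (1 - exp(4))exp(-4)/2.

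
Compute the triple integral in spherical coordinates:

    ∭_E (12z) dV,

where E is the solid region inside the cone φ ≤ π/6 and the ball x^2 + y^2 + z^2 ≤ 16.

In spherical coordinates, x = ρ sin(φ) cos(θ), y = ρ sin(φ) sin(θ), z = ρ cos(φ), and dV = ρ^2 sin(φ) dρ dφ dθ.

The integrand becomes 12ρ cos(φ), so

    ∭_E (12z) dV = ∫_{0}^{2π} ∫_{0}^{π/6} ∫_{0}^{4} (12ρ cos(φ)) · ρ^2 sin(φ) dρ dφ dθ.

Inner (ρ): 384sin(2φ).
Middle (φ): 96.
Outer (θ): 192π.

Therefore the triple integral equals 192π.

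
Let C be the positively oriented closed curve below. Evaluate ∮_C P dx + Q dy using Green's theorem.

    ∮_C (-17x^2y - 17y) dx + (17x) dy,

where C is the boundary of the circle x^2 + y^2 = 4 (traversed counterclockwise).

Green's theorem converts the closed line integral into a double integral over the enclosed region D:

    ∮_C P dx + Q dy = ∬_D (∂Q/∂x - ∂P/∂y) dA.

Here P = -17x^2y - 17y, Q = 17x, so

    ∂Q/∂x = 17,    ∂P/∂y = -17x^2 - 17,
    ∂Q/∂x - ∂P/∂y = 17x^2 + 34.

D is the region x^2 + y^2 ≤ 4. Evaluating the double integral:

In polar coordinates (x = r cos θ, y = r sin θ, dA = r dr dθ) the integrand becomes 17r^2cos(θ)^2 + 34, so

    ∬_D (17x^2 + 34) dA = ∫_0^{2π} ∫_0^{2} (17r^2cos(θ)^2 + 34) · r dr dθ.

Inner (r from 0 to 2): 68cos(θ)^2 + 68.
Outer (θ from 0 to 2π): 204π.

Therefore ∮_C P dx + Q dy = 204π.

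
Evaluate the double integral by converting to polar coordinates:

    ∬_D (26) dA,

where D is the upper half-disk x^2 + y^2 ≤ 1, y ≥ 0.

The region D is 0 ≤ r ≤ 1, 0 ≤ θ ≤ π in polar coordinates, where x = r cos(θ), y = r sin(θ), and dA = r dr dθ.

Under the substitution, the integrand becomes 26, so

    ∬_D (26) dA = ∫_{0}^{π} ∫_{0}^{1} (26) · r dr dθ.

Inner integral (in r): ∫_{0}^{1} (26) · r dr = 13.

Outer integral (in θ): ∫_{0}^{π} (13) dθ = 13π.

Therefore ∬_D (26) dA = 13π.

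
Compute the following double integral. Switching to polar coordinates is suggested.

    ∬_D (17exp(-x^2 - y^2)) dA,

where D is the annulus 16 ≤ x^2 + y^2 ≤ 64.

The region D is 4 ≤ r ≤ 8, 0 ≤ θ ≤ 2π in polar coordinates, where x = r cos(θ), y = r sin(θ), and dA = r dr dθ.

Under the substitution, the integrand becomes 17exp(-r^2), so

    ∬_D (17exp(-x^2 - y^2)) dA = ∫_{0}^{2π} ∫_{4}^{8} (17exp(-r^2)) · r dr dθ.

Inner integral (in r): ∫_{4}^{8} (17exp(-r^2)) · r dr = -(17 - 17exp(48))exp(-64)/2.

Outer integral (in θ): ∫_{0}^{2π} (-(17 - 17exp(48))exp(-64)/2) dθ = -17π (1 - exp(48))exp(-64).

Therefore ∬_D (17exp(-x^2 - y^2)) dA = -17π (1 - exp(48))exp(-64).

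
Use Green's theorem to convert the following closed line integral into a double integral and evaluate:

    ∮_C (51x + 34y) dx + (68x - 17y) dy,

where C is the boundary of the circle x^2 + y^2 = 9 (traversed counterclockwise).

Green's theorem converts the closed line integral into a double integral over the enclosed region D:

    ∮_C P dx + Q dy = ∬_D (∂Q/∂x - ∂P/∂y) dA.

Here P = 51x + 34y, Q = 68x - 17y, so

    ∂Q/∂x = 68,    ∂P/∂y = 34,
    ∂Q/∂x - ∂P/∂y = 34.

D is the region x^2 + y^2 ≤ 9. Evaluating the double integral:

In polar coordinates (x = r cos θ, y = r sin θ, dA = r dr dθ) the integrand becomes 34, so

    ∬_D (34) dA = ∫_0^{2π} ∫_0^{3} (34) · r dr dθ.

Inner (r from 0 to 3): 153.
Outer (θ from 0 to 2π): 306π.

Therefore ∮_C P dx + Q dy = 306π.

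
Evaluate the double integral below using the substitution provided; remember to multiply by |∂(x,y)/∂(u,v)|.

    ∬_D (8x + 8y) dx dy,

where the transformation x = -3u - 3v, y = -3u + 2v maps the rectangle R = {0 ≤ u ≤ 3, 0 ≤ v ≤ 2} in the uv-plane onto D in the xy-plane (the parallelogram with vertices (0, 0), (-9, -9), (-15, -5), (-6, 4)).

Compute the Jacobian determinant of (x, y) with respect to (u, v):

    ∂(x,y)/∂(u,v) = | -3  -3 | = (-3)(2) - (-3)(-3) = -15.
                   | -3  2 |

Its absolute value is |J| = 15 (the area scaling factor).

Substituting x = -3u - 3v, y = -3u + 2v into the integrand,

    8x + 8y → -48u - 8v,

so the integral becomes

    ∬_R (-48u - 8v) · |J| du dv = ∫_0^3 ∫_0^2 (-720u - 120v) dv du.

Inner (v): -1440u - 240.
Outer (u): -7200.

Therefore ∬_D (8x + 8y) dx dy = -7200.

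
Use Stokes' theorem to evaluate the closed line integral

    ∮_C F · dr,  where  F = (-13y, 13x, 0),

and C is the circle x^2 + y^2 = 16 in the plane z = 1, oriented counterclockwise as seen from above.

Let S be the flat disk x^2 + y^2 ≤ 16 in the plane z = 1, with upward unit normal n̂ = ẑ. By Stokes' theorem,

    ∮_C F · dr = ∬_S (∇ × F) · n̂ dS = ∬_D (curl F)_z dA,

where D is the disk x^2 + y^2 ≤ 16.

Compute the curl of F = (-13y, 13x, 0):
    (∇ × F)_x = ∂F_z/∂y - ∂F_y/∂z = 0,
    (∇ × F)_y = ∂F_x/∂z - ∂F_z/∂x = 0,
    (∇ × F)_z = ∂F_y/∂x - ∂F_x/∂y = 26.

On z = 1, (curl F)_z = 26.

Convert to polar (x = r cos θ, y = r sin θ, dA = r dr dθ); the integrand becomes 26, so

    ∬_D (curl F)_z dA = ∫_0^{2π} ∫_0^{4} (26) · r dr dθ.

Inner (r from 0 to 4): 208.
Outer (θ from 0 to 2π): 416π.

Therefore ∮_C F · dr = 416π.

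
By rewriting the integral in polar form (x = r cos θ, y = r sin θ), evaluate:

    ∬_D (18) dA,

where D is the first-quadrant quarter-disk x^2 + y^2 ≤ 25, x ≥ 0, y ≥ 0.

The region D is 0 ≤ r ≤ 5, 0 ≤ θ ≤ π/2 in polar coordinates, where x = r cos(θ), y = r sin(θ), and dA = r dr dθ.

Under the substitution, the integrand becomes 18, so

    ∬_D (18) dA = ∫_{0}^{π/2} ∫_{0}^{5} (18) · r dr dθ.

Inner integral (in r): ∫_{0}^{5} (18) · r dr = 225.

Outer integral (in θ): ∫_{0}^{π/2} (225) dθ = 225π/2.

Therefore ∬_D (18) dA = 225π/2.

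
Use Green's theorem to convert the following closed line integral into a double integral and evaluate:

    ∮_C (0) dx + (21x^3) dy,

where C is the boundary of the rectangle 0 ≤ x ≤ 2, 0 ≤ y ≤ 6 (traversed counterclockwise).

Green's theorem converts the closed line integral into a double integral over the enclosed region D:

    ∮_C P dx + Q dy = ∬_D (∂Q/∂x - ∂P/∂y) dA.

Here P = 0, Q = 21x^3, so

    ∂Q/∂x = 63x^2,    ∂P/∂y = 0,
    ∂Q/∂x - ∂P/∂y = 63x^2.

D is the region 0 ≤ x ≤ 2, 0 ≤ y ≤ 6. Evaluating the double integral:

    ∬_D (63x^2) dA = ∫_0^{2} ∫_0^{6} (63x^2) dy dx.

Inner (y from 0 to 6): 378x^2.
Outer (x from 0 to 2): 1008.

Therefore ∮_C P dx + Q dy = 1008.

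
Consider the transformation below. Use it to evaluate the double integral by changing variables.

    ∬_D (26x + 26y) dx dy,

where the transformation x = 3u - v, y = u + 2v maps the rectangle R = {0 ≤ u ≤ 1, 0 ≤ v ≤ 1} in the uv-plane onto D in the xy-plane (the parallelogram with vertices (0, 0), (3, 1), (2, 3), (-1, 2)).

Compute the Jacobian determinant of (x, y) with respect to (u, v):

    ∂(x,y)/∂(u,v) = | 3  -1 | = (3)(2) - (-1)(1) = 7.
                   | 1  2 |

Its absolute value is |J| = 7 (the area scaling factor).

Substituting x = 3u - v, y = u + 2v into the integrand,

    26x + 26y → 104u + 26v,

so the integral becomes

    ∬_R (104u + 26v) · |J| du dv = ∫_0^1 ∫_0^1 (728u + 182v) dv du.

Inner (v): 728u + 91.
Outer (u): 455.

Therefore ∬_D (26x + 26y) dx dy = 455.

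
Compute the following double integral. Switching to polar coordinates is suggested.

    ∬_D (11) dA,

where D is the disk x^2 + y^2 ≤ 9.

The region D is 0 ≤ r ≤ 3, 0 ≤ θ ≤ 2π in polar coordinates, where x = r cos(θ), y = r sin(θ), and dA = r dr dθ.

Under the substitution, the integrand becomes 11, so

    ∬_D (11) dA = ∫_{0}^{2π} ∫_{0}^{3} (11) · r dr dθ.

Inner integral (in r): ∫_{0}^{3} (11) · r dr = 99/2.

Outer integral (in θ): ∫_{0}^{2π} (99/2) dθ = 99π.

Therefore ∬_D (11) dA = 99π.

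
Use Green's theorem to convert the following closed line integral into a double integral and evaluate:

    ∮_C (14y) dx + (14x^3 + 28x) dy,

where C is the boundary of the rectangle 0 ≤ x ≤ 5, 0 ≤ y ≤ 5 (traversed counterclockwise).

Green's theorem converts the closed line integral into a double integral over the enclosed region D:

    ∮_C P dx + Q dy = ∬_D (∂Q/∂x - ∂P/∂y) dA.

Here P = 14y, Q = 14x^3 + 28x, so

    ∂Q/∂x = 42x^2 + 28,    ∂P/∂y = 14,
    ∂Q/∂x - ∂P/∂y = 42x^2 + 14.

D is the region 0 ≤ x ≤ 5, 0 ≤ y ≤ 5. Evaluating the double integral:

    ∬_D (42x^2 + 14) dA = ∫_0^{5} ∫_0^{5} (42x^2 + 14) dy dx.

Inner (y from 0 to 5): 210x^2 + 70.
Outer (x from 0 to 5): 9100.

Therefore ∮_C P dx + Q dy = 9100.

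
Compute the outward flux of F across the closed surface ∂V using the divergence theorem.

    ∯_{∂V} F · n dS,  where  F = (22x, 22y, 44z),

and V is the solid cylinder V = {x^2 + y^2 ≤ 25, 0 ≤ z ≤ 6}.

By the divergence theorem,

    ∯_{∂V} F · n dS = ∭_V (∇ · F) dV.

Compute the divergence:
    ∇ · F = ∂F_x/∂x + ∂F_y/∂y + ∂F_z/∂z = 22 + 22 + 44 = 88.

In cylindrical coordinates, x = r cos(θ), y = r sin(θ), z = z, dV = r dr dθ dz, with 0 ≤ r ≤ 5, 0 ≤ θ ≤ 2π, 0 ≤ z ≤ 6.

The integrand, after substitution and multiplying by the volume element, becomes (88) · r, so

    ∭_V (∇·F) dV = ∫_0^{2π} ∫_0^{5} ∫_0^{6} (88) · r dz dr dθ.

Inner (z from 0 to 6): 528r.
Middle (r from 0 to 5): 6600.
Outer (θ from 0 to 2π): 13200π.

Therefore ∯_{∂V} F · n dS = 13200π.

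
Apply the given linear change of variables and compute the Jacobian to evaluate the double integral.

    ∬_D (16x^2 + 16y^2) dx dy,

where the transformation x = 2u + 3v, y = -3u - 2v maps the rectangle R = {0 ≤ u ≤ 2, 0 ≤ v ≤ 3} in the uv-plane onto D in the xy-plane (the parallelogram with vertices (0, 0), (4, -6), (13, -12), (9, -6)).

Compute the Jacobian determinant of (x, y) with respect to (u, v):

    ∂(x,y)/∂(u,v) = | 2  3 | = (2)(-2) - (3)(-3) = 5.
                   | -3  -2 |

Its absolute value is |J| = 5 (the area scaling factor).

Substituting x = 2u + 3v, y = -3u - 2v into the integrand,

    16x^2 + 16y^2 → 208u^2 + 384u v + 208v^2,

so the integral becomes

    ∬_R (208u^2 + 384u v + 208v^2) · |J| du dv = ∫_0^2 ∫_0^3 (1040u^2 + 1920u v + 1040v^2) dv du.

Inner (v): 3120u^2 + 8640u + 9360.
Outer (u): 44320.

Therefore ∬_D (16x^2 + 16y^2) dx dy = 44320.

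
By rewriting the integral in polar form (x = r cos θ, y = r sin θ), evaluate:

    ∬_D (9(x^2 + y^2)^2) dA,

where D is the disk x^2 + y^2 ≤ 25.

The region D is 0 ≤ r ≤ 5, 0 ≤ θ ≤ 2π in polar coordinates, where x = r cos(θ), y = r sin(θ), and dA = r dr dθ.

Under the substitution, the integrand becomes 9r^4, so

    ∬_D (9(x^2 + y^2)^2) dA = ∫_{0}^{2π} ∫_{0}^{5} (9r^4) · r dr dθ.

Inner integral (in r): ∫_{0}^{5} (9r^4) · r dr = 46875/2.

Outer integral (in θ): ∫_{0}^{2π} (46875/2) dθ = 46875π.

Therefore ∬_D (9(x^2 + y^2)^2) dA = 46875π.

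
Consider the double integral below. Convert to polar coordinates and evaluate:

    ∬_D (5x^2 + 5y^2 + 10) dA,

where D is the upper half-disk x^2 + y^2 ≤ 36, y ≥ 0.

The region D is 0 ≤ r ≤ 6, 0 ≤ θ ≤ π in polar coordinates, where x = r cos(θ), y = r sin(θ), and dA = r dr dθ.

Under the substitution, the integrand becomes 5r^2 + 10, so

    ∬_D (5x^2 + 5y^2 + 10) dA = ∫_{0}^{π} ∫_{0}^{6} (5r^2 + 10) · r dr dθ.

Inner integral (in r): ∫_{0}^{6} (5r^2 + 10) · r dr = 1800.

Outer integral (in θ): ∫_{0}^{π} (1800) dθ = 1800π.

Therefore ∬_D (5x^2 + 5y^2 + 10) dA = 1800π.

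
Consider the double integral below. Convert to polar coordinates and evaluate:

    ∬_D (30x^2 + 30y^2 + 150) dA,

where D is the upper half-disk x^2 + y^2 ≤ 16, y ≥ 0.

The region D is 0 ≤ r ≤ 4, 0 ≤ θ ≤ π in polar coordinates, where x = r cos(θ), y = r sin(θ), and dA = r dr dθ.

Under the substitution, the integrand becomes 30r^2 + 150, so

    ∬_D (30x^2 + 30y^2 + 150) dA = ∫_{0}^{π} ∫_{0}^{4} (30r^2 + 150) · r dr dθ.

Inner integral (in r): ∫_{0}^{4} (30r^2 + 150) · r dr = 3120.

Outer integral (in θ): ∫_{0}^{π} (3120) dθ = 3120π.

Therefore ∬_D (30x^2 + 30y^2 + 150) dA = 3120π.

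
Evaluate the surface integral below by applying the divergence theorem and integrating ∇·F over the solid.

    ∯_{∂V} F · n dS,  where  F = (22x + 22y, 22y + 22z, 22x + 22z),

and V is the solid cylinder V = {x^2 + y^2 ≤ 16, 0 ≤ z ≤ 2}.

By the divergence theorem,

    ∯_{∂V} F · n dS = ∭_V (∇ · F) dV.

Compute the divergence:
    ∇ · F = ∂F_x/∂x + ∂F_y/∂y + ∂F_z/∂z = 22 + 22 + 22 = 66.

In cylindrical coordinates, x = r cos(θ), y = r sin(θ), z = z, dV = r dr dθ dz, with 0 ≤ r ≤ 4, 0 ≤ θ ≤ 2π, 0 ≤ z ≤ 2.

The integrand, after substitution and multiplying by the volume element, becomes (66) · r, so

    ∭_V (∇·F) dV = ∫_0^{2π} ∫_0^{4} ∫_0^{2} (66) · r dz dr dθ.

Inner (z from 0 to 2): 132r.
Middle (r from 0 to 4): 1056.
Outer (θ from 0 to 2π): 2112π.

Therefore ∯_{∂V} F · n dS = 2112π.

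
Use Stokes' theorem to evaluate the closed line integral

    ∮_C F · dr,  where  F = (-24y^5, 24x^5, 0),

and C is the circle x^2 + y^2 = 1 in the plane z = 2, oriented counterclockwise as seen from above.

Let S be the flat disk x^2 + y^2 ≤ 1 in the plane z = 2, with upward unit normal n̂ = ẑ. By Stokes' theorem,

    ∮_C F · dr = ∬_S (∇ × F) · n̂ dS = ∬_D (curl F)_z dA,

where D is the disk x^2 + y^2 ≤ 1.

Compute the curl of F = (-24y^5, 24x^5, 0):
    (∇ × F)_x = ∂F_z/∂y - ∂F_y/∂z = 0,
    (∇ × F)_y = ∂F_x/∂z - ∂F_z/∂x = 0,
    (∇ × F)_z = ∂F_y/∂x - ∂F_x/∂y = 120x^4 + 120y^4.

On z = 2, (curl F)_z = 120x^4 + 120y^4.

Convert to polar (x = r cos θ, y = r sin θ, dA = r dr dθ); the integrand becomes 120r^4(sin(θ)^4 + cos(θ)^4), so

    ∬_D (curl F)_z dA = ∫_0^{2π} ∫_0^{1} (120r^4(sin(θ)^4 + cos(θ)^4)) · r dr dθ.

Inner (r from 0 to 1): 20sin(θ)^4 + 20cos(θ)^4.
Outer (θ from 0 to 2π): 30π.

Therefore ∮_C F · dr = 30π.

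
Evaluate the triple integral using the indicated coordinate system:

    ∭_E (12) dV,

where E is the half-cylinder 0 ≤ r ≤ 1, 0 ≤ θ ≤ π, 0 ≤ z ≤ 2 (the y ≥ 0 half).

In cylindrical coordinates, x = r cos(θ), y = r sin(θ), z = z, and dV = r dr dθ dz.

The integrand becomes 12, so

    ∭_E (12) dV = ∫_{0}^{π} ∫_{0}^{1} ∫_{0}^{2} (12) · r dz dr dθ.

Inner (z): 24r.
Middle (r from 0 to 1): 12.
Outer (θ): 12π.

Therefore the triple integral equals 12π.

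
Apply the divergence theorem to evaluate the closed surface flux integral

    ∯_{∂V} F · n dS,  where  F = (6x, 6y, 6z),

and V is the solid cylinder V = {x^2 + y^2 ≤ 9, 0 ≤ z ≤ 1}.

By the divergence theorem,

    ∯_{∂V} F · n dS = ∭_V (∇ · F) dV.

Compute the divergence:
    ∇ · F = ∂F_x/∂x + ∂F_y/∂y + ∂F_z/∂z = 6 + 6 + 6 = 18.

In cylindrical coordinates, x = r cos(θ), y = r sin(θ), z = z, dV = r dr dθ dz, with 0 ≤ r ≤ 3, 0 ≤ θ ≤ 2π, 0 ≤ z ≤ 1.

The integrand, after substitution and multiplying by the volume element, becomes (18) · r, so

    ∭_V (∇·F) dV = ∫_0^{2π} ∫_0^{3} ∫_0^{1} (18) · r dz dr dθ.

Inner (z from 0 to 1): 18r.
Middle (r from 0 to 3): 81.
Outer (θ from 0 to 2π): 162π.

Therefore ∯_{∂V} F · n dS = 162π.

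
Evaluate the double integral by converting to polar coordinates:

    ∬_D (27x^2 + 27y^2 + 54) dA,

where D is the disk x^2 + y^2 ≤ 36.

The region D is 0 ≤ r ≤ 6, 0 ≤ θ ≤ 2π in polar coordinates, where x = r cos(θ), y = r sin(θ), and dA = r dr dθ.

Under the substitution, the integrand becomes 27r^2 + 54, so

    ∬_D (27x^2 + 27y^2 + 54) dA = ∫_{0}^{2π} ∫_{0}^{6} (27r^2 + 54) · r dr dθ.

Inner integral (in r): ∫_{0}^{6} (27r^2 + 54) · r dr = 9720.

Outer integral (in θ): ∫_{0}^{2π} (9720) dθ = 19440π.

Therefore ∬_D (27x^2 + 27y^2 + 54) dA = 19440π.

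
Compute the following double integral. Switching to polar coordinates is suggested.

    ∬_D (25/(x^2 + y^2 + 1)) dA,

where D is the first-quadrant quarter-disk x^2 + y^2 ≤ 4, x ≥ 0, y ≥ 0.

The region D is 0 ≤ r ≤ 2, 0 ≤ θ ≤ π/2 in polar coordinates, where x = r cos(θ), y = r sin(θ), and dA = r dr dθ.

Under the substitution, the integrand becomes 25/(r^2 + 1), so

    ∬_D (25/(x^2 + y^2 + 1)) dA = ∫_{0}^{π/2} ∫_{0}^{2} (25/(r^2 + 1)) · r dr dθ.

Inner integral (in r): ∫_{0}^{2} (25/(r^2 + 1)) · r dr = 25log(5)/2.

Outer integral (in θ): ∫_{0}^{π/2} (25log(5)/2) dθ = 25π log(5)/4.

Therefore ∬_D (25/(x^2 + y^2 + 1)) dA = 25π log(5)/4.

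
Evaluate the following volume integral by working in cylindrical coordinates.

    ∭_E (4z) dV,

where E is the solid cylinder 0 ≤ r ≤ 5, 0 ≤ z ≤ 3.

In cylindrical coordinates, x = r cos(θ), y = r sin(θ), z = z, and dV = r dr dθ dz.

The integrand becomes 4z, so

    ∭_E (4z) dV = ∫_{0}^{2π} ∫_{0}^{5} ∫_{0}^{3} (4z) · r dz dr dθ.

Inner (z): 18r.
Middle (r from 0 to 5): 225.
Outer (θ): 450π.

Therefore the triple integral equals 450π.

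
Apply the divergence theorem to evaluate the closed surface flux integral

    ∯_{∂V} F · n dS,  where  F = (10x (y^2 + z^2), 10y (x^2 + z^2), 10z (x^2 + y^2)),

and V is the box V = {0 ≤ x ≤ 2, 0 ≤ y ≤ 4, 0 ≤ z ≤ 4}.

By the divergence theorem,

    ∯_{∂V} F · n dS = ∭_V (∇ · F) dV.

Compute the divergence:
    ∇ · F = ∂F_x/∂x + ∂F_y/∂y + ∂F_z/∂z = 10y^2 + 10z^2 + 10x^2 + 10z^2 + 10x^2 + 10y^2 = 20x^2 + 20y^2 + 20z^2.

V is a rectangular box, so dV = dx dy dz with 0 ≤ x ≤ 2, 0 ≤ y ≤ 4, 0 ≤ z ≤ 4.

Integrate (20x^2 + 20y^2 + 20z^2) over V as an iterated integral:

    ∭_V (∇·F) dV = ∫_0^{2} ∫_0^{4} ∫_0^{4} (20x^2 + 20y^2 + 20z^2) dz dy dx.

Inner (z from 0 to 4): 80x^2 + 80y^2 + 1280/3.
Middle (y from 0 to 4): 320x^2 + 10240/3.
Outer (x from 0 to 2): 7680.

Therefore ∯_{∂V} F · n dS = 7680.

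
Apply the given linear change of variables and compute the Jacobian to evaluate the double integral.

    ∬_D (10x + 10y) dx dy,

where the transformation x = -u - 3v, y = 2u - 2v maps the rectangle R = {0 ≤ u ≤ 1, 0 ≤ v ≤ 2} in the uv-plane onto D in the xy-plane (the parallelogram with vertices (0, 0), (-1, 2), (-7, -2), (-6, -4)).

Compute the Jacobian determinant of (x, y) with respect to (u, v):

    ∂(x,y)/∂(u,v) = | -1  -3 | = (-1)(-2) - (-3)(2) = 8.
                   | 2  -2 |

Its absolute value is |J| = 8 (the area scaling factor).

Substituting x = -u - 3v, y = 2u - 2v into the integrand,

    10x + 10y → 10u - 50v,

so the integral becomes

    ∬_R (10u - 50v) · |J| du dv = ∫_0^1 ∫_0^2 (80u - 400v) dv du.

Inner (v): 160u - 800.
Outer (u): -720.

Therefore ∬_D (10x + 10y) dx dy = -720.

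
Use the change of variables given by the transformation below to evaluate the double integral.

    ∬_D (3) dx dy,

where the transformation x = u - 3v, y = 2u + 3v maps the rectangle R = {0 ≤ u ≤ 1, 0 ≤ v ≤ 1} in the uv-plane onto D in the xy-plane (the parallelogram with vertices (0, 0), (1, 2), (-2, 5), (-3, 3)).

Compute the Jacobian determinant of (x, y) with respect to (u, v):

    ∂(x,y)/∂(u,v) = | 1  -3 | = (1)(3) - (-3)(2) = 9.
                   | 2  3 |

Its absolute value is |J| = 9 (the area scaling factor).

Substituting x = u - 3v, y = 2u + 3v into the integrand,

    3 → 3,

so the integral becomes

    ∬_R (3) · |J| du dv = ∫_0^1 ∫_0^1 (27) dv du.

Inner (v): 27.
Outer (u): 27.

Therefore ∬_D (3) dx dy = 27.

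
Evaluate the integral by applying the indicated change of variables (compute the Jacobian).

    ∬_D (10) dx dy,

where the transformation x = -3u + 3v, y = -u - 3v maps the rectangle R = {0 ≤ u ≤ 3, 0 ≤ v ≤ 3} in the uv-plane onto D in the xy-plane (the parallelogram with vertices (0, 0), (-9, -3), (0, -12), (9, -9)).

Compute the Jacobian determinant of (x, y) with respect to (u, v):

    ∂(x,y)/∂(u,v) = | -3  3 | = (-3)(-3) - (3)(-1) = 12.
                   | -1  -3 |

Its absolute value is |J| = 12 (the area scaling factor).

Substituting x = -3u + 3v, y = -u - 3v into the integrand,

    10 → 10,

so the integral becomes

    ∬_R (10) · |J| du dv = ∫_0^3 ∫_0^3 (120) dv du.

Inner (v): 360.
Outer (u): 1080.

Therefore ∬_D (10) dx dy = 1080.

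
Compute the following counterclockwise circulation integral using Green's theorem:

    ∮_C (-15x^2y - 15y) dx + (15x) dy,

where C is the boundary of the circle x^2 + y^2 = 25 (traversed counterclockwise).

Green's theorem converts the closed line integral into a double integral over the enclosed region D:

    ∮_C P dx + Q dy = ∬_D (∂Q/∂x - ∂P/∂y) dA.

Here P = -15x^2y - 15y, Q = 15x, so

    ∂Q/∂x = 15,    ∂P/∂y = -15x^2 - 15,
    ∂Q/∂x - ∂P/∂y = 15x^2 + 30.

D is the region x^2 + y^2 ≤ 25. Evaluating the double integral:

In polar coordinates (x = r cos θ, y = r sin θ, dA = r dr dθ) the integrand becomes 15r^2cos(θ)^2 + 30, so

    ∬_D (15x^2 + 30) dA = ∫_0^{2π} ∫_0^{5} (15r^2cos(θ)^2 + 30) · r dr dθ.

Inner (r from 0 to 5): 9375cos(θ)^2/4 + 375.
Outer (θ from 0 to 2π): 12375π/4.

Therefore ∮_C P dx + Q dy = 12375π/4.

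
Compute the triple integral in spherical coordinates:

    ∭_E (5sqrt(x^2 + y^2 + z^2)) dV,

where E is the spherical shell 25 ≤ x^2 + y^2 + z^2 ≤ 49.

In spherical coordinates, x = ρ sin(φ) cos(θ), y = ρ sin(φ) sin(θ), z = ρ cos(φ), and dV = ρ^2 sin(φ) dρ dφ dθ.

The integrand becomes 5ρ, so

    ∭_E (5sqrt(x^2 + y^2 + z^2)) dV = ∫_{0}^{2π} ∫_{0}^{π} ∫_{5}^{7} (5ρ) · ρ^2 sin(φ) dρ dφ dθ.

Inner (ρ): 2220sin(φ).
Middle (φ): 4440.
Outer (θ): 8880π.

Therefore the triple integral equals 8880π.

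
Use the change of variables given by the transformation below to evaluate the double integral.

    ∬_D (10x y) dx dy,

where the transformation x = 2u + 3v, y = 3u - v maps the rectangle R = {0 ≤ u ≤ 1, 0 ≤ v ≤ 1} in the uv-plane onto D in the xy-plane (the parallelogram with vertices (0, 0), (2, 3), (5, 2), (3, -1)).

Compute the Jacobian determinant of (x, y) with respect to (u, v):

    ∂(x,y)/∂(u,v) = | 2  3 | = (2)(-1) - (3)(3) = -11.
                   | 3  -1 |

Its absolute value is |J| = 11 (the area scaling factor).

Substituting x = 2u + 3v, y = 3u - v into the integrand,

    10x y → 60u^2 + 70u v - 30v^2,

so the integral becomes

    ∬_R (60u^2 + 70u v - 30v^2) · |J| du dv = ∫_0^1 ∫_0^1 (660u^2 + 770u v - 330v^2) dv du.

Inner (v): 660u^2 + 385u - 110.
Outer (u): 605/2.

Therefore ∬_D (10x y) dx dy = 605/2.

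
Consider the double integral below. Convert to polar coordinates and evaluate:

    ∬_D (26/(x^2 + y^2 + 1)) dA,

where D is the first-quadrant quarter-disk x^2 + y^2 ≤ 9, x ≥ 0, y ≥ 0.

The region D is 0 ≤ r ≤ 3, 0 ≤ θ ≤ π/2 in polar coordinates, where x = r cos(θ), y = r sin(θ), and dA = r dr dθ.

Under the substitution, the integrand becomes 26/(r^2 + 1), so

    ∬_D (26/(x^2 + y^2 + 1)) dA = ∫_{0}^{π/2} ∫_{0}^{3} (26/(r^2 + 1)) · r dr dθ.

Inner integral (in r): ∫_{0}^{3} (26/(r^2 + 1)) · r dr = log(10000000000000).

Outer integral (in θ): ∫_{0}^{π/2} (log(10000000000000)) dθ = log(10000000000000^(π/2)).

Therefore ∬_D (26/(x^2 + y^2 + 1)) dA = log(10000000000000^(π/2)).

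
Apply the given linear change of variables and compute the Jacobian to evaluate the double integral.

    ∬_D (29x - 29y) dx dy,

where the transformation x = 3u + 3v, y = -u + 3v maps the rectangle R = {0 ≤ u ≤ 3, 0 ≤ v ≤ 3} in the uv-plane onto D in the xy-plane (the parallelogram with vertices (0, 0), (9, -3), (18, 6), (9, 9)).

Compute the Jacobian determinant of (x, y) with respect to (u, v):

    ∂(x,y)/∂(u,v) = | 3  3 | = (3)(3) - (3)(-1) = 12.
                   | -1  3 |

Its absolute value is |J| = 12 (the area scaling factor).

Substituting x = 3u + 3v, y = -u + 3v into the integrand,

    29x - 29y → 116u,

so the integral becomes

    ∬_R (116u) · |J| du dv = ∫_0^3 ∫_0^3 (1392u) dv du.

Inner (v): 4176u.
Outer (u): 18792.

Therefore ∬_D (29x - 29y) dx dy = 18792.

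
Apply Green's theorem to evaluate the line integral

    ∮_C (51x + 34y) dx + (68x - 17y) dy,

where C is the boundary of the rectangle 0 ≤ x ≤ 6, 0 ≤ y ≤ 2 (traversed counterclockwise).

Green's theorem converts the closed line integral into a double integral over the enclosed region D:

    ∮_C P dx + Q dy = ∬_D (∂Q/∂x - ∂P/∂y) dA.

Here P = 51x + 34y, Q = 68x - 17y, so

    ∂Q/∂x = 68,    ∂P/∂y = 34,
    ∂Q/∂x - ∂P/∂y = 34.

D is the region 0 ≤ x ≤ 6, 0 ≤ y ≤ 2. Evaluating the double integral:

    ∬_D (34) dA = ∫_0^{6} ∫_0^{2} (34) dy dx.

Inner (y from 0 to 2): 68.
Outer (x from 0 to 6): 408.

Therefore ∮_C P dx + Q dy = 408.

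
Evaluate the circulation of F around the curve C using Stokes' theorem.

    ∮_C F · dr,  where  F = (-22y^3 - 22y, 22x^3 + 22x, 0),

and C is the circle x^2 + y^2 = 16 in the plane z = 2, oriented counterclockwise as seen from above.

Let S be the flat disk x^2 + y^2 ≤ 16 in the plane z = 2, with upward unit normal n̂ = ẑ. By Stokes' theorem,

    ∮_C F · dr = ∬_S (∇ × F) · n̂ dS = ∬_D (curl F)_z dA,

where D is the disk x^2 + y^2 ≤ 16.

Compute the curl of F = (-22y^3 - 22y, 22x^3 + 22x, 0):
    (∇ × F)_x = ∂F_z/∂y - ∂F_y/∂z = 0,
    (∇ × F)_y = ∂F_x/∂z - ∂F_z/∂x = 0,
    (∇ × F)_z = ∂F_y/∂x - ∂F_x/∂y = 66x^2 + 66y^2 + 44.

On z = 2, (curl F)_z = 66x^2 + 66y^2 + 44.

Convert to polar (x = r cos θ, y = r sin θ, dA = r dr dθ); the integrand becomes 66r^2 + 44, so

    ∬_D (curl F)_z dA = ∫_0^{2π} ∫_0^{4} (66r^2 + 44) · r dr dθ.

Inner (r from 0 to 4): 4576.
Outer (θ from 0 to 2π): 9152π.

Therefore ∮_C F · dr = 9152π.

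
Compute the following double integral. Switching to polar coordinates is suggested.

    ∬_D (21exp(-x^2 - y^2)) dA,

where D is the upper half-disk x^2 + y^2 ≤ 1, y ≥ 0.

The region D is 0 ≤ r ≤ 1, 0 ≤ θ ≤ π in polar coordinates, where x = r cos(θ), y = r sin(θ), and dA = r dr dθ.

Under the substitution, the integrand becomes 21exp(-r^2), so

    ∬_D (21exp(-x^2 - y^2)) dA = ∫_{0}^{π} ∫_{0}^{1} (21exp(-r^2)) · r dr dθ.

Inner integral (in r): ∫_{0}^{1} (21exp(-r^2)) · r dr = 21/2 - 21exp(-1)/2.

Outer integral (in θ): ∫_{0}^{π} (21/2 - 21exp(-1)/2) dθ = -21π (1 - e)exp(-1)/2.

Therefore ∬_D (21exp(-x^2 - y^2)) dA = -21π (1 - e)exp(-1)/2.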